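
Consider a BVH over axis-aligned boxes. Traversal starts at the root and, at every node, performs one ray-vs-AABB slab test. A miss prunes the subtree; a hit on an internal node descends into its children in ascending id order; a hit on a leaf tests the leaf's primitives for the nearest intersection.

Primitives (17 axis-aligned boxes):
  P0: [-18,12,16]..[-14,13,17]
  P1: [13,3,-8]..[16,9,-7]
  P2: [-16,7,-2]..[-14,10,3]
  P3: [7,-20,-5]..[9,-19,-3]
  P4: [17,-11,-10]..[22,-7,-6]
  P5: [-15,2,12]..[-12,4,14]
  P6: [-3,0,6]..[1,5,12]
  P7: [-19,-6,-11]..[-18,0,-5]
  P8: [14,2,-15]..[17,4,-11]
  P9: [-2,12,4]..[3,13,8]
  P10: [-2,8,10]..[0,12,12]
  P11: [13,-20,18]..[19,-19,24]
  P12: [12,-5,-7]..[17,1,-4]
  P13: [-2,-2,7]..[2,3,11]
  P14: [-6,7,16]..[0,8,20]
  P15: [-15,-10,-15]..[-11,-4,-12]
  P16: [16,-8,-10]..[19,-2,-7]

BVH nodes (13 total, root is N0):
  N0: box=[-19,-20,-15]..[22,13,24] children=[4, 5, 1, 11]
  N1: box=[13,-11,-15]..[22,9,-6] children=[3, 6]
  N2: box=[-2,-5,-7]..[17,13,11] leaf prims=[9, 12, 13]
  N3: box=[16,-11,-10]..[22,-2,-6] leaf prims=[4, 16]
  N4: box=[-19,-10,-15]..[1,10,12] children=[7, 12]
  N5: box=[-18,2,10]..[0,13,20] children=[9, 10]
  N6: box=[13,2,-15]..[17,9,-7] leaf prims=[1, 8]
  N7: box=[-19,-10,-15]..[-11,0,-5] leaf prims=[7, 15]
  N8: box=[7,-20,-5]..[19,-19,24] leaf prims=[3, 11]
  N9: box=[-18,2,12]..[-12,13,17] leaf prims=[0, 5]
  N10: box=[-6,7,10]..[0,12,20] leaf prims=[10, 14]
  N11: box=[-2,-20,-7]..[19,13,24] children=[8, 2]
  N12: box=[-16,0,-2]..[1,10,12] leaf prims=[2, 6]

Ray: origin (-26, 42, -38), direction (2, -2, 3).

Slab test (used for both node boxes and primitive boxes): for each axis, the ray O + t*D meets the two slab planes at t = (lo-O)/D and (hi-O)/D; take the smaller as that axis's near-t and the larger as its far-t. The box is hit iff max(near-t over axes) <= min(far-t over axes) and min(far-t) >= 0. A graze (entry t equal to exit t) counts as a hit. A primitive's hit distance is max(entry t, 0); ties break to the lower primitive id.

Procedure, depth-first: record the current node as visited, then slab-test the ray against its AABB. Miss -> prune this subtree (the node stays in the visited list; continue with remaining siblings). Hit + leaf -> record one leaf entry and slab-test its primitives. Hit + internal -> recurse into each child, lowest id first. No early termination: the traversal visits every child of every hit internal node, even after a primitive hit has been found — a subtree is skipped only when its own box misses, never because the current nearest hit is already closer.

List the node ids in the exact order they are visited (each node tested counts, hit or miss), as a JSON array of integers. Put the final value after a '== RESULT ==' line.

Walk:
N0 x:[7/2,24] y:[29/2,31] z:[23/3,62/3] -> hit [29/2,62/3], descend [1, 4, 5, 11]
  N1 x:[39/2,24] y:[33/2,53/2] z:[23/3,32/3] -> miss, prune
  N4 x:[7/2,27/2] y:[16,26] z:[23/3,50/3] -> miss, prune
  N5 x:[4,13] y:[29/2,20] z:[16,58/3] -> miss, prune
  N11 x:[12,45/2] y:[29/2,31] z:[31/3,62/3] -> hit [29/2,62/3], descend [2, 8]
    N2 x:[12,43/2] y:[29/2,47/2] z:[31/3,49/3] -> hit [29/2,49/3] leaf, test {P9@t=29/2, P12(miss), P13(miss)}
    N8 x:[33/2,45/2] y:[61/2,31] z:[11,62/3] -> miss, prune

Visited [0, 1, 4, 5, 11, 2, 8]. Tests: 7 box, 1 leaf. Nearest: P9.

== RESULT ==
[0, 1, 4, 5, 11, 2, 8]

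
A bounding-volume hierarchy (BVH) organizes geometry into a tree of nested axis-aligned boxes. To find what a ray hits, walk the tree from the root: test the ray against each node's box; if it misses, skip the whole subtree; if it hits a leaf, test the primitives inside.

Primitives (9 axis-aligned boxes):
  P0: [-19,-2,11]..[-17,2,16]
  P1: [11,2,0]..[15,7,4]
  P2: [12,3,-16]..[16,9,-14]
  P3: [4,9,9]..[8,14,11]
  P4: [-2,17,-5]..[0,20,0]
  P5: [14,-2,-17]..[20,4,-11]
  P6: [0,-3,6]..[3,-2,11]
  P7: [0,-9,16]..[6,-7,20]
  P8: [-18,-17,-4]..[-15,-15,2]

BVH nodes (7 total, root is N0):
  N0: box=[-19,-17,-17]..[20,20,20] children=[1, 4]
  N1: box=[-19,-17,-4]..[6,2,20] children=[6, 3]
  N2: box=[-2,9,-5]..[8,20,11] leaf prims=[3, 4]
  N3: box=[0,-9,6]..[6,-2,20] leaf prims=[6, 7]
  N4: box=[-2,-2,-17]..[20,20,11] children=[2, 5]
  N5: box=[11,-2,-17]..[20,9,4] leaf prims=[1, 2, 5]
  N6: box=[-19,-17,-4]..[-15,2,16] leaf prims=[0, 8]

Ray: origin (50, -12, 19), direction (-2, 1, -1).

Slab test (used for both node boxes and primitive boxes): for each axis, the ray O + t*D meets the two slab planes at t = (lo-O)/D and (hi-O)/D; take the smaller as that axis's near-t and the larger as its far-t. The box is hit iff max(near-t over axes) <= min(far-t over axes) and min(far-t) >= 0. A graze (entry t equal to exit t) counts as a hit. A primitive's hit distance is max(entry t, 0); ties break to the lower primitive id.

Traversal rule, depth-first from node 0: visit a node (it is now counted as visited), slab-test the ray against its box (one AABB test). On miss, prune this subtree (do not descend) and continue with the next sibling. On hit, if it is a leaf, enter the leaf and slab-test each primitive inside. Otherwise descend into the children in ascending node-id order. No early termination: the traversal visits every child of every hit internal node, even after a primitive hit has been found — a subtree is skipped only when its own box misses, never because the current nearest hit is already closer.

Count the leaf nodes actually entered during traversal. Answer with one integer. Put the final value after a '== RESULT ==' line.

Traverse from the root:
N0 x:[15,69/2] y:[-5,32] z:[-1,36] -> hit [15,32], descend [1, 4]
  N1 x:[22,69/2] y:[-5,14] z:[-1,23] -> miss, prune
  N4 x:[15,26] y:[10,32] z:[8,36] -> hit [15,26], descend [2, 5]
    N2 x:[21,26] y:[21,32] z:[8,24] -> hit [21,24] leaf, test {P3(miss), P4(miss)}
    N5 x:[15,39/2] y:[10,21] z:[15,36] -> hit [15,39/2] leaf, test {P1@t=35/2, P2(miss), P5(miss)}

5 AABB tests over nodes [0, 1, 4, 2, 5]; 2 leaves entered; closest P1.

== RESULT ==
2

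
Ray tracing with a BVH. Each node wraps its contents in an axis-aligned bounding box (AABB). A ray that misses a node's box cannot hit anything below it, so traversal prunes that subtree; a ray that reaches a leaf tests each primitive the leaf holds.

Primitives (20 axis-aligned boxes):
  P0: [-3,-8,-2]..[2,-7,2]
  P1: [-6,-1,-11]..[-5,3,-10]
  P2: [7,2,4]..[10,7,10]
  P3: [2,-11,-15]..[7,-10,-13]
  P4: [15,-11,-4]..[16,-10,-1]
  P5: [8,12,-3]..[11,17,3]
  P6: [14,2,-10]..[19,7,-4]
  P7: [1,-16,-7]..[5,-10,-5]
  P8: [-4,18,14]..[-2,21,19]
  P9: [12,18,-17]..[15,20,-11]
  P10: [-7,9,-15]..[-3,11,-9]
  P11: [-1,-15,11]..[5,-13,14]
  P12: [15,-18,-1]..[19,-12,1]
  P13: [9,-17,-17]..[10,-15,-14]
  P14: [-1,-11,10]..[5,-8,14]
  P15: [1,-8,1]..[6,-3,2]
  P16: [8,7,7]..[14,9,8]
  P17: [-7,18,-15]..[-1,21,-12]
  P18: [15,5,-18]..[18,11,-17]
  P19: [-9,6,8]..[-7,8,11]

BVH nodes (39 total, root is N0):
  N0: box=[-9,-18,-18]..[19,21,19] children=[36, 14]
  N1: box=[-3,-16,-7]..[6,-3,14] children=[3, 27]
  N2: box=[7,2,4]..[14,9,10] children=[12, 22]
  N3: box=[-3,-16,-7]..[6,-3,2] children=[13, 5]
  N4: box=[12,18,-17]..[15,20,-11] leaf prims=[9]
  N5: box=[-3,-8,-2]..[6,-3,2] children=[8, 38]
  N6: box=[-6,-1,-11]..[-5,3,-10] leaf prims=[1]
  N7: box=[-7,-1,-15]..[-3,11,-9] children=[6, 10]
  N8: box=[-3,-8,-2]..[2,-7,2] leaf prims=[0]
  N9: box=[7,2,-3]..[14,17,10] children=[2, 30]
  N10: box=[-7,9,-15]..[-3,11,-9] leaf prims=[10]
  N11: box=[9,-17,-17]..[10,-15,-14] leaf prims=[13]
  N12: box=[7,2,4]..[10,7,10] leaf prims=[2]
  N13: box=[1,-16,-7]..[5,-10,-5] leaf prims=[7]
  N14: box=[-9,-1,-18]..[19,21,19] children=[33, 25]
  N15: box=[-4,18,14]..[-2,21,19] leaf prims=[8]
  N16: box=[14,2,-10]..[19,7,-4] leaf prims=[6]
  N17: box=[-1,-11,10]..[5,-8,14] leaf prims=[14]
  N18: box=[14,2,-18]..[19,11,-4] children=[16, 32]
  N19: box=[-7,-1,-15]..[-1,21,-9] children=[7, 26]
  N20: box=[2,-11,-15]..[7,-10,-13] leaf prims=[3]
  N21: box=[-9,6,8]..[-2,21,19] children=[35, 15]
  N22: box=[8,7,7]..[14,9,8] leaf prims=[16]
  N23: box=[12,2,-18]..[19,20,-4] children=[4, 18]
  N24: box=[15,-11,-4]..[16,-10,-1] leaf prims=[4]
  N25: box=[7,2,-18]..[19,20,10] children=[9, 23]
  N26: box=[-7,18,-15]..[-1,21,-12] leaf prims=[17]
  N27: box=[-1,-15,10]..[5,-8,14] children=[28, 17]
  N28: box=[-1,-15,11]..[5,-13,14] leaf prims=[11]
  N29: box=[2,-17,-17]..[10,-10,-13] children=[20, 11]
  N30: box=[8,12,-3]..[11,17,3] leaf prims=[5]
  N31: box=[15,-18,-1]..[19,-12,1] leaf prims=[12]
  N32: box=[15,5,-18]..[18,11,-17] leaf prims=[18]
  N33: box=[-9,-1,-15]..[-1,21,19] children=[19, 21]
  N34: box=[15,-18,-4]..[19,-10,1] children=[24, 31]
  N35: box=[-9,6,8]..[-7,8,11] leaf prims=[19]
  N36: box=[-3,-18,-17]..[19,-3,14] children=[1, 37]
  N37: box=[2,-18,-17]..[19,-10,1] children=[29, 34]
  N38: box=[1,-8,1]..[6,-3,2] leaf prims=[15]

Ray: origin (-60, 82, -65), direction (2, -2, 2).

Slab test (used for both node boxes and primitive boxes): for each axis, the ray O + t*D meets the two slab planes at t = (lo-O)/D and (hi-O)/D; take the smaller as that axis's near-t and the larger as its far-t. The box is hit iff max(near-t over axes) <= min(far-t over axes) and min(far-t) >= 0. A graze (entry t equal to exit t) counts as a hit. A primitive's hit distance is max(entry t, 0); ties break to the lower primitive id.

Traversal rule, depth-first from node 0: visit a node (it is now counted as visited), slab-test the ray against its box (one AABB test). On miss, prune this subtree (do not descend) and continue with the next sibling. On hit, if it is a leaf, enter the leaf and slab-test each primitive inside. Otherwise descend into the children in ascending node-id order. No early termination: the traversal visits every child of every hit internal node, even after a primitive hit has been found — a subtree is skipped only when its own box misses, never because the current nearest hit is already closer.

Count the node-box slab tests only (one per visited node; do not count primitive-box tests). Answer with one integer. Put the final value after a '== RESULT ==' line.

Walk:
N0 x:[51/2,79/2] y:[61/2,50] z:[47/2,42] -> hit [61/2,79/2], descend [14, 36]
  N14 x:[51/2,79/2] y:[61/2,83/2] z:[47/2,42] -> hit [61/2,79/2], descend [25, 33]
    N25 x:[67/2,79/2] y:[31,40] z:[47/2,75/2] -> hit [67/2,75/2], descend [9, 23]
      N9 x:[67/2,37] y:[65/2,40] z:[31,75/2] -> hit [67/2,37], descend [2, 30]
        N2 x:[67/2,37] y:[73/2,40] z:[69/2,75/2] -> hit [73/2,37], descend [12, 22]
          N12 x:[67/2,35] y:[75/2,40] z:[69/2,75/2] -> miss, prune
          N22 x:[34,37] y:[73/2,75/2] z:[36,73/2] -> hit [73/2,73/2] leaf, test {P16@t=73/2}
        N30 x:[34,71/2] y:[65/2,35] z:[31,34] -> hit [34,34] leaf, test {P5@t=34}
      N23 x:[36,79/2] y:[31,40] z:[47/2,61/2] -> miss, prune
    N33 x:[51/2,59/2] y:[61/2,83/2] z:[25,42] -> miss, prune
  N36 x:[57/2,79/2] y:[85/2,50] z:[24,79/2] -> miss, prune

Visited [0, 14, 25, 9, 2, 12, 22, 30, 23, 33, 36]. Tests: 11 box, 2 leaf. Nearest: P5.

== RESULT ==
11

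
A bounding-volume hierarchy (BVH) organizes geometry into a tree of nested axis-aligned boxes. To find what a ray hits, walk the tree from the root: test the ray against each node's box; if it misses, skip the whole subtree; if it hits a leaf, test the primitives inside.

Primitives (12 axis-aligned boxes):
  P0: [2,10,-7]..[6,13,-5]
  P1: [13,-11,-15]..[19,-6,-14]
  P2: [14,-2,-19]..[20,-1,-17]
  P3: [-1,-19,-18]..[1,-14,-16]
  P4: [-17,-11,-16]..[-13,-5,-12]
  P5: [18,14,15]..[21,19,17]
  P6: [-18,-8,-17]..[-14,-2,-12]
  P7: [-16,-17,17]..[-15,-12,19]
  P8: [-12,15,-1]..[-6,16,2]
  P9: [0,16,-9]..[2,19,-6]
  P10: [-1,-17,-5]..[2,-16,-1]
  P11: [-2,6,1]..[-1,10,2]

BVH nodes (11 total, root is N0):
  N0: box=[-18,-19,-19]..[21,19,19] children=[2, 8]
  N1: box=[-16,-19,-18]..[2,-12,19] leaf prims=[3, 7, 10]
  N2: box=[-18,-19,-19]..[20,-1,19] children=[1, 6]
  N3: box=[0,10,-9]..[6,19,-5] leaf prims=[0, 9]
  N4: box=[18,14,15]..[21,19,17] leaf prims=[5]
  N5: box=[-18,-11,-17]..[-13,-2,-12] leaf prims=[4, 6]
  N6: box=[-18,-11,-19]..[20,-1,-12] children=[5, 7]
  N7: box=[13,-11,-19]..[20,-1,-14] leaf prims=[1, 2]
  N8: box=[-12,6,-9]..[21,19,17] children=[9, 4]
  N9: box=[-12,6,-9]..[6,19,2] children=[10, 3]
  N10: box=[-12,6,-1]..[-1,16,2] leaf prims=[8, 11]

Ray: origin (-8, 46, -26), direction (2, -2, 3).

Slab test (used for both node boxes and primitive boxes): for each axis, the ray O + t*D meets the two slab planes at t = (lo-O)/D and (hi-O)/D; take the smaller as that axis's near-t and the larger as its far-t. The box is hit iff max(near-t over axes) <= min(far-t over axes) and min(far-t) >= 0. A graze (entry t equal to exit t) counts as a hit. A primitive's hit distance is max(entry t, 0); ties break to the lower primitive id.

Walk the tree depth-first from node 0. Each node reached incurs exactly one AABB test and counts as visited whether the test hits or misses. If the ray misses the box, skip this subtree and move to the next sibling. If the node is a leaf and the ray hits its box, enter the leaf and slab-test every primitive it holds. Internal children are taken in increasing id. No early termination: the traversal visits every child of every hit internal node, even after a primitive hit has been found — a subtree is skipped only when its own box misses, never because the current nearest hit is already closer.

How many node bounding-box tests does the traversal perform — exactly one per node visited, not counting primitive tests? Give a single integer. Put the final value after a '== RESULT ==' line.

Traverse from the root:
N0 x:[-5,29/2] y:[27/2,65/2] z:[7/3,15] -> hit [27/2,29/2], descend [2, 8]
  N2 x:[-5,14] y:[47/2,65/2] z:[7/3,15] -> miss, prune
  N8 x:[-2,29/2] y:[27/2,20] z:[17/3,43/3] -> hit [27/2,43/3], descend [4, 9]
    N4 x:[13,29/2] y:[27/2,16] z:[41/3,43/3] -> hit [41/3,43/3] leaf, test {P5@t=41/3}
    N9 x:[-2,7] y:[27/2,20] z:[17/3,28/3] -> miss, prune

Summary -> nodes [0, 2, 8, 4, 9]; box-tests=5; leaf-entries=1; first=P5

== RESULT ==
5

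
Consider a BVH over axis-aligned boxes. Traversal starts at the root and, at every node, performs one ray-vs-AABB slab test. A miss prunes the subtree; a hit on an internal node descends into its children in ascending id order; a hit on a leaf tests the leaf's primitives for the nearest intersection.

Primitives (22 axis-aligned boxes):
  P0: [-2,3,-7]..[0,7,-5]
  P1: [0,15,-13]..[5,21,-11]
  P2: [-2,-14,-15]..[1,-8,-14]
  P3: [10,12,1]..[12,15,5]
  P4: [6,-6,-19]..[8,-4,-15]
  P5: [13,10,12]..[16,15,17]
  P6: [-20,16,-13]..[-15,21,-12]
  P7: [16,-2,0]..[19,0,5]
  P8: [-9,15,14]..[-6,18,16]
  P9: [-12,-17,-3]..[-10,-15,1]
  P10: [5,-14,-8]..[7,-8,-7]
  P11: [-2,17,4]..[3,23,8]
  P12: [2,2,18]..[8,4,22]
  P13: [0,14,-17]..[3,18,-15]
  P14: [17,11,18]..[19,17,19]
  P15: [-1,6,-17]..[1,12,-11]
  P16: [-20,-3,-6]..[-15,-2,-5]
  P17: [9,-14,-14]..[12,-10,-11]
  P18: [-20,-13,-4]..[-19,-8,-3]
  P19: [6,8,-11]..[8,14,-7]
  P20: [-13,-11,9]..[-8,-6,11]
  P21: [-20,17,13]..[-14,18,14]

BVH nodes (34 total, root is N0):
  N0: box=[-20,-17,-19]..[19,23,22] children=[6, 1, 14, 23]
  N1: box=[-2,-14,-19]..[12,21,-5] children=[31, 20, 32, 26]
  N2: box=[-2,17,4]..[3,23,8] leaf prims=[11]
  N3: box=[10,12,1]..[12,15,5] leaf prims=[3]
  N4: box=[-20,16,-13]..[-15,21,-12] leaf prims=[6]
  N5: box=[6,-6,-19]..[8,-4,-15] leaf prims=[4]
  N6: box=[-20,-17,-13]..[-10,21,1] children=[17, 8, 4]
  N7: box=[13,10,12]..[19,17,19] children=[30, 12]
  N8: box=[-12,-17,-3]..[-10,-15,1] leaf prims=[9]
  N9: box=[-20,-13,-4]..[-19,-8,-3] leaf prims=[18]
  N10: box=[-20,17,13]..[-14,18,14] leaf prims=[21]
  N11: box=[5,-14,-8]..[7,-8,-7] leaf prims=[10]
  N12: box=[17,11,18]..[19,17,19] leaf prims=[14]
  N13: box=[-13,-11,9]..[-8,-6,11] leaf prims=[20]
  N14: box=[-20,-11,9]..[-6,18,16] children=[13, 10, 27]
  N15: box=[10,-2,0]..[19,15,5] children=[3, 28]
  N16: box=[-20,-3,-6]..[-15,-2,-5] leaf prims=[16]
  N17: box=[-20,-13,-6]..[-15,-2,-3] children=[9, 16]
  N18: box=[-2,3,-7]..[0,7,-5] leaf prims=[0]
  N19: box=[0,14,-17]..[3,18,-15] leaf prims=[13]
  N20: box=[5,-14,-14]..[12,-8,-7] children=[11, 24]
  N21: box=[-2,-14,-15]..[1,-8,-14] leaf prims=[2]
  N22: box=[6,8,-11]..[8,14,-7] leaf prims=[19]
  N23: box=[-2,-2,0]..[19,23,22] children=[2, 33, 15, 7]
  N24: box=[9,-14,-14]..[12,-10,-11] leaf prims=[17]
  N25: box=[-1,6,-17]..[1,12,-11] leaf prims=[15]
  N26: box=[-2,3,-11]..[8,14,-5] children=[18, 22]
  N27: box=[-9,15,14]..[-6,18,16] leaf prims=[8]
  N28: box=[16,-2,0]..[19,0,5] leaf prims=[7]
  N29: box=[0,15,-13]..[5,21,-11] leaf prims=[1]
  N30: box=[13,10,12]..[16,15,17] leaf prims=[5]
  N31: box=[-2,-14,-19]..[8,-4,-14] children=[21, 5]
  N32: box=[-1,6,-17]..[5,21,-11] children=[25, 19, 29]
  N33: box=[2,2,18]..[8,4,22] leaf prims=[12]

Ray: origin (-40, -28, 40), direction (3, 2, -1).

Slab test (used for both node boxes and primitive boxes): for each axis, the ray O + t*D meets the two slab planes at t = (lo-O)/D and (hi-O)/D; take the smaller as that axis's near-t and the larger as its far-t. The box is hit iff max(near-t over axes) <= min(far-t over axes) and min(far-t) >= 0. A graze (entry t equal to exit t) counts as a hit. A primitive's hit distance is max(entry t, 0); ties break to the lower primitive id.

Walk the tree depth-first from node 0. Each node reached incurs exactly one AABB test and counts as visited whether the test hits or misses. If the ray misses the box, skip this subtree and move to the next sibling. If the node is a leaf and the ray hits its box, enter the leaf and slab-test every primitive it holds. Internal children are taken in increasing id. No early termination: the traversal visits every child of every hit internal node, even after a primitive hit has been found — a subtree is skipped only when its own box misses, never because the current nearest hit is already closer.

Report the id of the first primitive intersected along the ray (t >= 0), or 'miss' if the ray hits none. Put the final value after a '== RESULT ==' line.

Traverse from the root:
N0 x:[20/3,59/3] y:[11/2,51/2] z:[18,59] -> hit [18,59/3], descend [1, 6, 14, 23]
  N1 x:[38/3,52/3] y:[7,49/2] z:[45,59] -> miss, prune
  N6 x:[20/3,10] y:[11/2,49/2] z:[39,53] -> miss, prune
  N14 x:[20/3,34/3] y:[17/2,23] z:[24,31] -> miss, prune
  N23 x:[38/3,59/3] y:[13,51/2] z:[18,40] -> hit [18,59/3], descend [2, 7, 15, 33]
    N2 x:[38/3,43/3] y:[45/2,51/2] z:[32,36] -> miss, prune
    N7 x:[53/3,59/3] y:[19,45/2] z:[21,28] -> miss, prune
    N15 x:[50/3,59/3] y:[13,43/2] z:[35,40] -> miss, prune
    N33 x:[14,16] y:[15,16] z:[18,22] -> miss, prune

Summary -> nodes [0, 1, 6, 14, 23, 2, 7, 15, 33]; box-tests=9; leaf-entries=0; first=miss

== RESULT ==
miss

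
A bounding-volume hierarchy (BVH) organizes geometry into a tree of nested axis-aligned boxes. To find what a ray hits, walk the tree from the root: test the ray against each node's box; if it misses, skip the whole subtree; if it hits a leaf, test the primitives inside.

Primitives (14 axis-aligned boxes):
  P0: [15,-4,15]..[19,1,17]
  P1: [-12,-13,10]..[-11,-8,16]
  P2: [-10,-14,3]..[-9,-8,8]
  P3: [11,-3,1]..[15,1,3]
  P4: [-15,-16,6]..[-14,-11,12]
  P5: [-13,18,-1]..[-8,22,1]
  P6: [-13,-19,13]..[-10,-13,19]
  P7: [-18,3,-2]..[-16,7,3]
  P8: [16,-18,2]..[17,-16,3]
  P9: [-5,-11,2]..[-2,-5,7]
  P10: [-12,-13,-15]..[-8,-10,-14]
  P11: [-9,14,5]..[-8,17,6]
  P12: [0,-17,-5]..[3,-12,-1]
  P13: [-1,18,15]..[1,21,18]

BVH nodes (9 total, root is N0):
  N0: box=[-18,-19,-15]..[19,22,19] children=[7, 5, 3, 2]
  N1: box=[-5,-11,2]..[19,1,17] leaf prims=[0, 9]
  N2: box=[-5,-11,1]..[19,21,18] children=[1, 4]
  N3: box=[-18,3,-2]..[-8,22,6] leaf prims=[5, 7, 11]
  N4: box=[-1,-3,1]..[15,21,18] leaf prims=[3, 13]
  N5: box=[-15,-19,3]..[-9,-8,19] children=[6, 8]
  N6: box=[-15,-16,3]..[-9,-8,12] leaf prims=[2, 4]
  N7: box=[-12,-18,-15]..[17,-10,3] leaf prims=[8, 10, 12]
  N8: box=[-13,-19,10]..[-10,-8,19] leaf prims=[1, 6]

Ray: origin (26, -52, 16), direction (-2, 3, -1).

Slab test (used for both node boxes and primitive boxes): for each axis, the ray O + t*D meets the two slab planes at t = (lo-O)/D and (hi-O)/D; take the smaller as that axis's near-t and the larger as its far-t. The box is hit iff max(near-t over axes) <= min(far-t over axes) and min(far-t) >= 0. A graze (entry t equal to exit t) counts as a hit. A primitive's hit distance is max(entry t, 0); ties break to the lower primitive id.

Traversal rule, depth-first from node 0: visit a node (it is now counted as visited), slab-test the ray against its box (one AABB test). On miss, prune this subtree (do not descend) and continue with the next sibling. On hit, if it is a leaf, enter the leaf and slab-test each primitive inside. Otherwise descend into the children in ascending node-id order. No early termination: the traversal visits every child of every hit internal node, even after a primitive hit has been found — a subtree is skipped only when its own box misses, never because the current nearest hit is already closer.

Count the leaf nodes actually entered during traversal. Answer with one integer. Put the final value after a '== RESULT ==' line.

Traverse from the root:
N0 x:[7/2,22] y:[11,74/3] z:[-3,31] -> hit [11,22], descend [2, 3, 5, 7]
  N2 x:[7/2,31/2] y:[41/3,73/3] z:[-2,15] -> hit [41/3,15], descend [1, 4]
    N1 x:[7/2,31/2] y:[41/3,53/3] z:[-1,14] -> hit [41/3,14] leaf, test {P0(miss), P9@t=14}
    N4 x:[11/2,27/2] y:[49/3,73/3] z:[-2,15] -> miss, prune
  N3 x:[17,22] y:[55/3,74/3] z:[10,18] -> miss, prune
  N5 x:[35/2,41/2] y:[11,44/3] z:[-3,13] -> miss, prune
  N7 x:[9/2,19] y:[34/3,14] z:[13,31] -> hit [13,14] leaf, test {P8(miss), P10(miss), P12(miss)}

Summary -> nodes [0, 2, 1, 4, 3, 5, 7]; box-tests=7; leaf-entries=2; first=P9

== RESULT ==
2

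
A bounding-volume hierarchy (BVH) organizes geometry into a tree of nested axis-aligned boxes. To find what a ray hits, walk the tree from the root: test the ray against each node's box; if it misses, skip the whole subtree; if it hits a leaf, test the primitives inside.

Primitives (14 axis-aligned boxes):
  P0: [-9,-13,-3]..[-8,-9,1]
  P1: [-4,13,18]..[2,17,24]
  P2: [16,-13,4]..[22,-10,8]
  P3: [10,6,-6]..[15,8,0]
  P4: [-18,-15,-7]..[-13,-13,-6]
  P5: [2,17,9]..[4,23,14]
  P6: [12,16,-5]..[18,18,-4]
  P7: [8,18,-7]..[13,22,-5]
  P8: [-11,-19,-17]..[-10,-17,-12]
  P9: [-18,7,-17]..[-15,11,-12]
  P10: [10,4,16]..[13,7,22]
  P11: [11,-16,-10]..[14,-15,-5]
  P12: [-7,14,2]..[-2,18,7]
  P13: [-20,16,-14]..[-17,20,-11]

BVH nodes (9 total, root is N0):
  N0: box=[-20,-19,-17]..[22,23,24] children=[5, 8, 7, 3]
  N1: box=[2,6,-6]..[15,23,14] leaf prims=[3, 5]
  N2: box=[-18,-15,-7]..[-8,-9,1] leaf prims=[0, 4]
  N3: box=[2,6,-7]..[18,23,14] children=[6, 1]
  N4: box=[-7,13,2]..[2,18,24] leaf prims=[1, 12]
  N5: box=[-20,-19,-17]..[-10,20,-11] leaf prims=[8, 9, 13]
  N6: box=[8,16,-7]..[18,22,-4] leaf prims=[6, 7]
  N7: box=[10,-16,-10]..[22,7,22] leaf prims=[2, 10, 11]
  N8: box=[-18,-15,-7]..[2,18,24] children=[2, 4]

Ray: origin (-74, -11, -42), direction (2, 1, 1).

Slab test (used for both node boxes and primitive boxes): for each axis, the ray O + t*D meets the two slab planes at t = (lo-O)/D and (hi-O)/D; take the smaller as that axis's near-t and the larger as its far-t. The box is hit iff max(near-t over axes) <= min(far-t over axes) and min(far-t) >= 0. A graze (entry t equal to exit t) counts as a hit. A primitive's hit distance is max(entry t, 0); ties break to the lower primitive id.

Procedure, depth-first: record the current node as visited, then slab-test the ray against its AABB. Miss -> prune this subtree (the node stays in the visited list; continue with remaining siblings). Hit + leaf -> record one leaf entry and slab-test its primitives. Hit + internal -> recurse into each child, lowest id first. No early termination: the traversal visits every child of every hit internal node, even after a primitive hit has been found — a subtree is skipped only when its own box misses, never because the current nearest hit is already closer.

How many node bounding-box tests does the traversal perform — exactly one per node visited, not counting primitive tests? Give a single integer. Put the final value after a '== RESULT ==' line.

Traverse from the root:
N0 x:[27,48] y:[-8,34] z:[25,66] -> hit [27,34], descend [3, 5, 7, 8]
  N3 x:[38,46] y:[17,34] z:[35,56] -> miss, prune
  N5 x:[27,32] y:[-8,31] z:[25,31] -> hit [27,31] leaf, test {P8(miss), P9(miss), P13@t=28}
  N7 x:[42,48] y:[-5,18] z:[32,64] -> miss, prune
  N8 x:[28,38] y:[-4,29] z:[35,66] -> miss, prune

5 AABB tests over nodes [0, 3, 5, 7, 8]; 1 leaf entered; closest P13.

== RESULT ==
5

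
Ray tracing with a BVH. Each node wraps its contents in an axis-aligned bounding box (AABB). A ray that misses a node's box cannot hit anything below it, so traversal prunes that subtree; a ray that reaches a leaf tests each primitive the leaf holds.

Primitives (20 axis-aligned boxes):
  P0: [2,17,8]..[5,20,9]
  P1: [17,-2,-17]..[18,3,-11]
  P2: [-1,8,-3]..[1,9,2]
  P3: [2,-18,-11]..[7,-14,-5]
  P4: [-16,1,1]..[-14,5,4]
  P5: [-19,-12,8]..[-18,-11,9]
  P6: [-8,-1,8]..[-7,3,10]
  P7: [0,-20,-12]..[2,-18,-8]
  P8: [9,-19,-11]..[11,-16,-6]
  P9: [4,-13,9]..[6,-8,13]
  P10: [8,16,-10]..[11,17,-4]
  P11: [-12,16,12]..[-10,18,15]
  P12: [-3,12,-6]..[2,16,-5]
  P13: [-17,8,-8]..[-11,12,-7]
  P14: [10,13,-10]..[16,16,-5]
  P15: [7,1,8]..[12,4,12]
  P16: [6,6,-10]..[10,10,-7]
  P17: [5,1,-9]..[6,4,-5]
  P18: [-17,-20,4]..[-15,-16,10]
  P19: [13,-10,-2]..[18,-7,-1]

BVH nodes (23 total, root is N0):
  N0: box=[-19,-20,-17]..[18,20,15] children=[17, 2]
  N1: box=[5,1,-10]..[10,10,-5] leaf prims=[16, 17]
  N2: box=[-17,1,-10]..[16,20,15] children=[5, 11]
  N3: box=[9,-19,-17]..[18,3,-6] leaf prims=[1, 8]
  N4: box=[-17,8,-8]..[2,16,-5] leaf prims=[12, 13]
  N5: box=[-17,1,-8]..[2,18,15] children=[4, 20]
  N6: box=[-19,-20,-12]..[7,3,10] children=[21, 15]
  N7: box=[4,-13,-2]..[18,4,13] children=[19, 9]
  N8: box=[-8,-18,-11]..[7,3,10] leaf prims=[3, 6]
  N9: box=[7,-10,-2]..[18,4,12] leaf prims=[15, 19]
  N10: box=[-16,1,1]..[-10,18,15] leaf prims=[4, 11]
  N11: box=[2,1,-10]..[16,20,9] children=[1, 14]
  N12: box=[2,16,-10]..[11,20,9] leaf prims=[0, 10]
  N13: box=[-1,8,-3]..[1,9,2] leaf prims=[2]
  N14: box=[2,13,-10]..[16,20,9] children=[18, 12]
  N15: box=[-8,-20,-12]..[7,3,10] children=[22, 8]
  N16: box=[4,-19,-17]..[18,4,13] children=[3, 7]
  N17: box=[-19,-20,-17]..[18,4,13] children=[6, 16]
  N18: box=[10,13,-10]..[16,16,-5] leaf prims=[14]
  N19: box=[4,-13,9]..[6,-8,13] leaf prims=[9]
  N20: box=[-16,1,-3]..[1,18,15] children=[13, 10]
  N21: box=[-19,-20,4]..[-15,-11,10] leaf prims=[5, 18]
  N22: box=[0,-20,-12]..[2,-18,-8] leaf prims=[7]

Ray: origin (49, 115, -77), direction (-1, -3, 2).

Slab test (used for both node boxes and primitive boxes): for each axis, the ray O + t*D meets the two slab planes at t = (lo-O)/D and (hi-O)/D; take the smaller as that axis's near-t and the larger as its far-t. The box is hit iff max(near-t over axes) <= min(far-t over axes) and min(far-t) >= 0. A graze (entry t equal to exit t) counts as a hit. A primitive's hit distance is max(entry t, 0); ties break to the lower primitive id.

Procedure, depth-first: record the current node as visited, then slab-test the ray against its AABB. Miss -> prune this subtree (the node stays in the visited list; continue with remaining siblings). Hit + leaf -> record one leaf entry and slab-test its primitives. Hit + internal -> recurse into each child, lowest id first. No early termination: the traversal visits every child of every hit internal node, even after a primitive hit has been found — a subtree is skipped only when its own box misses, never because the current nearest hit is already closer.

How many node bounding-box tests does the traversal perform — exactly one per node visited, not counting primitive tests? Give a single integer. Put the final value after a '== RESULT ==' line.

Walk:
N0 x:[31,68] y:[95/3,45] z:[30,46] -> hit [95/3,45], descend [2, 17]
  N2 x:[33,66] y:[95/3,38] z:[67/2,46] -> hit [67/2,38], descend [5, 11]
    N5 x:[47,66] y:[97/3,38] z:[69/2,46] -> miss, prune
    N11 x:[33,47] y:[95/3,38] z:[67/2,43] -> hit [67/2,38], descend [1, 14]
      N1 x:[39,44] y:[35,38] z:[67/2,36] -> miss, prune
      N14 x:[33,47] y:[95/3,34] z:[67/2,43] -> hit [67/2,34], descend [12, 18]
        N12 x:[38,47] y:[95/3,33] z:[67/2,43] -> miss, prune
        N18 x:[33,39] y:[33,34] z:[67/2,36] -> hit [67/2,34] leaf, test {P14@t=67/2}
  N17 x:[31,68] y:[37,45] z:[30,45] -> hit [37,45], descend [6, 16]
    N6 x:[42,68] y:[112/3,45] z:[65/2,87/2] -> hit [42,87/2], descend [15, 21]
      N15 x:[42,57] y:[112/3,45] z:[65/2,87/2] -> hit [42,87/2], descend [8, 22]
        N8 x:[42,57] y:[112/3,133/3] z:[33,87/2] -> hit [42,87/2] leaf, test {P3(miss), P6(miss)}
        N22 x:[47,49] y:[133/3,45] z:[65/2,69/2] -> miss, prune
      N21 x:[64,68] y:[42,45] z:[81/2,87/2] -> miss, prune
    N16 x:[31,45] y:[37,134/3] z:[30,45] -> hit [37,134/3], descend [3, 7]
      N3 x:[31,40] y:[112/3,134/3] z:[30,71/2] -> miss, prune
      N7 x:[31,45] y:[37,128/3] z:[75/2,45] -> hit [75/2,128/3], descend [9, 19]
        N9 x:[31,42] y:[37,125/3] z:[75/2,89/2] -> hit [75/2,125/3] leaf, test {P15(miss), P19(miss)}
        N19 x:[43,45] y:[41,128/3] z:[43,45] -> miss, prune

Visited [0, 2, 5, 11, 1, 14, 12, 18, 17, 6, 15, 8, 22, 21, 16, 3, 7, 9, 19]. Tests: 19 box, 3 leaf. Nearest: P14.

== RESULT ==
19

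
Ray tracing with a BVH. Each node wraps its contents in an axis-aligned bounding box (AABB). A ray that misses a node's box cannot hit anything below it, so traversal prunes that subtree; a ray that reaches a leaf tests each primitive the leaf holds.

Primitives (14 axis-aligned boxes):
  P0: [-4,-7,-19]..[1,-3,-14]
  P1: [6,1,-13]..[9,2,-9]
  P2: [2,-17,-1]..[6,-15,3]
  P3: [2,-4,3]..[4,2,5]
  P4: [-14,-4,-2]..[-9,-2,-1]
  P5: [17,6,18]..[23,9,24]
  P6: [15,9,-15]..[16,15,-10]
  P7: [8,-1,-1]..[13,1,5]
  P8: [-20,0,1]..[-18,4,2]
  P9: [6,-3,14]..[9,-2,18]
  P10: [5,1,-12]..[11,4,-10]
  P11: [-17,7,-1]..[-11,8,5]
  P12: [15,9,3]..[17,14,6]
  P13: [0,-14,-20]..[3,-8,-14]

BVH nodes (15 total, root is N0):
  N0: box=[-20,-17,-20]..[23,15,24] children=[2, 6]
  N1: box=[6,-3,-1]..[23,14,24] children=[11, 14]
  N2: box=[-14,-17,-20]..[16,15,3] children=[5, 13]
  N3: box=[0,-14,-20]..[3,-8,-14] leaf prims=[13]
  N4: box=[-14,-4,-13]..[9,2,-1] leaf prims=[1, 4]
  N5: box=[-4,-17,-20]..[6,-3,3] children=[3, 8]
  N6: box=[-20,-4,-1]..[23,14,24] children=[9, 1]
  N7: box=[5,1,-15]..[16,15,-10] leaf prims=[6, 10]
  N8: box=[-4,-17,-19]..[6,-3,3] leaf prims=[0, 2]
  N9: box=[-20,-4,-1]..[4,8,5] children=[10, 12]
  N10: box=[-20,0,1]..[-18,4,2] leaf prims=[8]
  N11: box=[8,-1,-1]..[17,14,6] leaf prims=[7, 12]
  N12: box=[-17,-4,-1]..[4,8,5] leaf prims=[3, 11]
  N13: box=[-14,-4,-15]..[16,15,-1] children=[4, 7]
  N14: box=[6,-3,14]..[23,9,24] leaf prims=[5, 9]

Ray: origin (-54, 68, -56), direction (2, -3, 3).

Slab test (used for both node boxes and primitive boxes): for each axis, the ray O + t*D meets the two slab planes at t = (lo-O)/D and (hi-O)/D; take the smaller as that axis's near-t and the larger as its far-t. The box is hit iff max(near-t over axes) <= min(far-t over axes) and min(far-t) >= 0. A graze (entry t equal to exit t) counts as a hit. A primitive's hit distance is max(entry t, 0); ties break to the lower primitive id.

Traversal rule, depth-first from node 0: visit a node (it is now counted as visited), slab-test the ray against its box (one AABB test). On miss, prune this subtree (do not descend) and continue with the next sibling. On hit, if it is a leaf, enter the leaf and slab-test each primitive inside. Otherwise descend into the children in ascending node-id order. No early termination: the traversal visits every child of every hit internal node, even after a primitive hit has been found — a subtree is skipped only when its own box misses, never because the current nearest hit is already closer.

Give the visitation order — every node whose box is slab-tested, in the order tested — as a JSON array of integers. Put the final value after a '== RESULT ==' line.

Walk:
N0 x:[17,77/2] y:[53/3,85/3] z:[12,80/3] -> hit [53/3,80/3], descend [2, 6]
  N2 x:[20,35] y:[53/3,85/3] z:[12,59/3] -> miss, prune
  N6 x:[17,77/2] y:[18,24] z:[55/3,80/3] -> hit [55/3,24], descend [1, 9]
    N1 x:[30,77/2] y:[18,71/3] z:[55/3,80/3] -> miss, prune
    N9 x:[17,29] y:[20,24] z:[55/3,61/3] -> hit [20,61/3], descend [10, 12]
      N10 x:[17,18] y:[64/3,68/3] z:[19,58/3] -> miss, prune
      N12 x:[37/2,29] y:[20,24] z:[55/3,61/3] -> hit [20,61/3] leaf, test {P3(miss), P11@t=20}

Summary -> nodes [0, 2, 6, 1, 9, 10, 12]; box-tests=7; leaf-entries=1; first=P11

== RESULT ==
[0, 2, 6, 1, 9, 10, 12]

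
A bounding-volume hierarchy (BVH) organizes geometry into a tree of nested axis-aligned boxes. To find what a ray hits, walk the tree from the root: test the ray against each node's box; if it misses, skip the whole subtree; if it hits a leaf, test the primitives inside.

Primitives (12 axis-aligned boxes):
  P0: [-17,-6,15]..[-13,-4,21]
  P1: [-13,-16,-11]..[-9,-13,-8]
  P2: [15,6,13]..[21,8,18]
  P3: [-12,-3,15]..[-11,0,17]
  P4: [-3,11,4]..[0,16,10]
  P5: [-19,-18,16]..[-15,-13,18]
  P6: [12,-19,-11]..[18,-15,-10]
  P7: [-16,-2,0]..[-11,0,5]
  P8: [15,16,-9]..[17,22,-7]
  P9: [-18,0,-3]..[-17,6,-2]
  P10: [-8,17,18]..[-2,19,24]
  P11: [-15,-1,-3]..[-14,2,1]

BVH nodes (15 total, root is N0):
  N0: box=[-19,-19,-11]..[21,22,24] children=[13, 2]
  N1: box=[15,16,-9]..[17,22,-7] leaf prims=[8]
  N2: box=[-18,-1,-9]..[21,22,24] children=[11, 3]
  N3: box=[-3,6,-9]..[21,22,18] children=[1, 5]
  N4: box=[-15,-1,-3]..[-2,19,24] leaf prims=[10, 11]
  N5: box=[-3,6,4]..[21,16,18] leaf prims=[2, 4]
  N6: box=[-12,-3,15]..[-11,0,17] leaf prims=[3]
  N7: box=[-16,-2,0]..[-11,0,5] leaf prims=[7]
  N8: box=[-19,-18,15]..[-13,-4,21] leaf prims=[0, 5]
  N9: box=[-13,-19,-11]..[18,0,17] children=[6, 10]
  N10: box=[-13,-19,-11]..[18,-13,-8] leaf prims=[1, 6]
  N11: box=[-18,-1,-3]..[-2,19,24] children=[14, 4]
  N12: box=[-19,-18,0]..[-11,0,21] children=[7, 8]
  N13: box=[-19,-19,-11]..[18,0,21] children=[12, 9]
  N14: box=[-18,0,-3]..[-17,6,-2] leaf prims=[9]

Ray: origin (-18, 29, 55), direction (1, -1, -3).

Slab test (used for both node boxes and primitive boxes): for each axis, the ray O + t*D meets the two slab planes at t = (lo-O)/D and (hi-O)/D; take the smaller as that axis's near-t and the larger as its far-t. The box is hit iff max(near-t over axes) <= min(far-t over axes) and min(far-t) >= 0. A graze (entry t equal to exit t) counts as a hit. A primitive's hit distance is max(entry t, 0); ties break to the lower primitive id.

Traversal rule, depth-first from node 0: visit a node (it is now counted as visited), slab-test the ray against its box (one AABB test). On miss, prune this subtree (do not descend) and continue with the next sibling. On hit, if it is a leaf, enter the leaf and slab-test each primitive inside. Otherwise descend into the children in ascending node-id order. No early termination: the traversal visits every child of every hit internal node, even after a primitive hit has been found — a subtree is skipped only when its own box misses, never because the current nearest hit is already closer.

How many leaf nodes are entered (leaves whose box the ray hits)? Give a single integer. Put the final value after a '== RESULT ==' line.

Trace the traversal:
N0 x:[-1,39] y:[7,48] z:[31/3,22] -> hit [31/3,22], descend [2, 13]
  N2 x:[0,39] y:[7,30] z:[31/3,64/3] -> hit [31/3,64/3], descend [3, 11]
    N3 x:[15,39] y:[7,23] z:[37/3,64/3] -> hit [15,64/3], descend [1, 5]
      N1 x:[33,35] y:[7,13] z:[62/3,64/3] -> miss, prune
      N5 x:[15,39] y:[13,23] z:[37/3,17] -> hit [15,17] leaf, test {P2(miss), P4@t=15}
    N11 x:[0,16] y:[10,30] z:[31/3,58/3] -> hit [31/3,16], descend [4, 14]
      N4 x:[3,16] y:[10,30] z:[31/3,58/3] -> hit [31/3,16] leaf, test {P10@t=31/3, P11(miss)}
      N14 x:[0,1] y:[23,29] z:[19,58/3] -> miss, prune
  N13 x:[-1,36] y:[29,48] z:[34/3,22] -> miss, prune

9 AABB tests over nodes [0, 2, 3, 1, 5, 11, 4, 14, 13]; 2 leaves entered; closest P10.

== RESULT ==
2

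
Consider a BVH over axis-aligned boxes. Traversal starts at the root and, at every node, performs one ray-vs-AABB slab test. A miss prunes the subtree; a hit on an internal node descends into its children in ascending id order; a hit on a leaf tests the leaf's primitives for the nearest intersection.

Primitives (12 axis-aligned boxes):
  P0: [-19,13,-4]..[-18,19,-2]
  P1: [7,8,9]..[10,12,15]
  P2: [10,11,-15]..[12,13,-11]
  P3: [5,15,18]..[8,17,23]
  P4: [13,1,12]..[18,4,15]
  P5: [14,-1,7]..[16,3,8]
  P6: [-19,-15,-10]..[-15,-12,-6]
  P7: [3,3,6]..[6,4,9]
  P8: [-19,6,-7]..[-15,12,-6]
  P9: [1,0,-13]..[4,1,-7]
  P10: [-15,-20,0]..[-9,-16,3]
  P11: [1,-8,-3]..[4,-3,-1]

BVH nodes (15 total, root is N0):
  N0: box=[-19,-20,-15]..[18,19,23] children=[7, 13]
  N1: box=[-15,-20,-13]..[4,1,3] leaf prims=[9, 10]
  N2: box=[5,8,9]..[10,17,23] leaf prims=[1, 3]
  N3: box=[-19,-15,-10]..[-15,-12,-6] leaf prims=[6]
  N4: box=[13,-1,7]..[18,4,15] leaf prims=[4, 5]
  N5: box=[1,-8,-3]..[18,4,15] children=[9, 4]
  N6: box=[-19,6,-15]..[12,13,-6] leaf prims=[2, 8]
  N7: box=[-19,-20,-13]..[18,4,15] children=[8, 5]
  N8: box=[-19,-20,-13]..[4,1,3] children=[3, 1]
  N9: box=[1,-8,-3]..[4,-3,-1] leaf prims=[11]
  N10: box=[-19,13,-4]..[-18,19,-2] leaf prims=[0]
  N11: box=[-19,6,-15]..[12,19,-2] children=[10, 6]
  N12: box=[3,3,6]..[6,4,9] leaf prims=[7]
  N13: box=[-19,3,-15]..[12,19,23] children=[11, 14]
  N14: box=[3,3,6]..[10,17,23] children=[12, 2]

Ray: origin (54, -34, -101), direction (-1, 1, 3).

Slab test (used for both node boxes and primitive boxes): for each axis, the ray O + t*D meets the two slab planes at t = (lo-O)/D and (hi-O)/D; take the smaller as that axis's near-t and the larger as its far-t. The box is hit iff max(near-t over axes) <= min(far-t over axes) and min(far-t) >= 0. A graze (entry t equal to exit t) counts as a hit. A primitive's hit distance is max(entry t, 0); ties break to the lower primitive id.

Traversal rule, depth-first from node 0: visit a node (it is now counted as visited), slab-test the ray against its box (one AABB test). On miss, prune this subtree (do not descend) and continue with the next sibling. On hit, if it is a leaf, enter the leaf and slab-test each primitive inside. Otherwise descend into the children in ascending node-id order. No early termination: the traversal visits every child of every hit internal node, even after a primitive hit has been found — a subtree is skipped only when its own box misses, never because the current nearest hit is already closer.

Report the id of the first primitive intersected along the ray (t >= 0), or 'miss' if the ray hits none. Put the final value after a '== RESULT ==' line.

Traverse from the root:
N0 x:[36,73] y:[14,53] z:[86/3,124/3] -> hit [36,124/3], descend [7, 13]
  N7 x:[36,73] y:[14,38] z:[88/3,116/3] -> hit [36,38], descend [5, 8]
    N5 x:[36,53] y:[26,38] z:[98/3,116/3] -> hit [36,38], descend [4, 9]
      N4 x:[36,41] y:[33,38] z:[36,116/3] -> hit [36,38] leaf, test {P4@t=113/3, P5(miss)}
      N9 x:[50,53] y:[26,31] z:[98/3,100/3] -> miss, prune
    N8 x:[50,73] y:[14,35] z:[88/3,104/3] -> miss, prune
  N13 x:[42,73] y:[37,53] z:[86/3,124/3] -> miss, prune

Summary -> nodes [0, 7, 5, 4, 9, 8, 13]; box-tests=7; leaf-entries=1; first=P4

== RESULT ==
4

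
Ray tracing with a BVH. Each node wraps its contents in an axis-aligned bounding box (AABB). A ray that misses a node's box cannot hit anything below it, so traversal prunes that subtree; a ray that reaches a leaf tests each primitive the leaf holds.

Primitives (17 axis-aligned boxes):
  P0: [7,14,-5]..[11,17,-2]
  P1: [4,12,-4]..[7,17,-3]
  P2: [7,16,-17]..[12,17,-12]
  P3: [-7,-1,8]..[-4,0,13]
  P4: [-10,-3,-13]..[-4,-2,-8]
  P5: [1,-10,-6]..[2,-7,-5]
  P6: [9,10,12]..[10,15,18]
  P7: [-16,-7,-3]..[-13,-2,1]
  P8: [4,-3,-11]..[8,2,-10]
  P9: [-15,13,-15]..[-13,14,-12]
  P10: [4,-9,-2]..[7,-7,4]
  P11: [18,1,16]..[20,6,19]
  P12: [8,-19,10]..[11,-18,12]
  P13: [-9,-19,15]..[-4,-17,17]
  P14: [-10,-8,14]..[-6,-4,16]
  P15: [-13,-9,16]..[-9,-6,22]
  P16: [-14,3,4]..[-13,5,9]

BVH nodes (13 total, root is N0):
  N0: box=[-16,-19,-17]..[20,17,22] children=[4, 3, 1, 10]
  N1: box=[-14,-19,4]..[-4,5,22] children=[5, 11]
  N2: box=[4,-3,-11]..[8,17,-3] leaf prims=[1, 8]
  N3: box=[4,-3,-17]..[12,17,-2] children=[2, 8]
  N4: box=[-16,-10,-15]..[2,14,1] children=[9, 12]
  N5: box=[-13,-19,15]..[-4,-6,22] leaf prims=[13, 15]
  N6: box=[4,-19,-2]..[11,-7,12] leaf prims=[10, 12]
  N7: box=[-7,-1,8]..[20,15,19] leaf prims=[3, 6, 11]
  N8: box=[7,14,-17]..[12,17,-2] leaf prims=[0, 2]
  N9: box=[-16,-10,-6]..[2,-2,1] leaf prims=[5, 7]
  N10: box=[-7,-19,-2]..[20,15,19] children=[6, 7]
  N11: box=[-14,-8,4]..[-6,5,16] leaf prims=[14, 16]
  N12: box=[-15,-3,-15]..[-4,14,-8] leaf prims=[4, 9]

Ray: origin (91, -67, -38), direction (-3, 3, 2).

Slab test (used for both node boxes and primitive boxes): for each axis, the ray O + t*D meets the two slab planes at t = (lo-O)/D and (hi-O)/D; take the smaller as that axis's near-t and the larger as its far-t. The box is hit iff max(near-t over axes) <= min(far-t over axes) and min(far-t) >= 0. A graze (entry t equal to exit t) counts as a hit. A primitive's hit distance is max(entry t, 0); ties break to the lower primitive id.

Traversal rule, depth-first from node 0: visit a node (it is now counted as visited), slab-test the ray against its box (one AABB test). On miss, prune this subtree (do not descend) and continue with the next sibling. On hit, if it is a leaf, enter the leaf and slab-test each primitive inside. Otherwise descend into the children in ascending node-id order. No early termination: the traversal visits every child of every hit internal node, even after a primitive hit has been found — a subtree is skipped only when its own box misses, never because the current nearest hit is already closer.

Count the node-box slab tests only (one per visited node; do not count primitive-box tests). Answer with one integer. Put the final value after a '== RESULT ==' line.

Traverse from the root:
N0 x:[71/3,107/3] y:[16,28] z:[21/2,30] -> hit [71/3,28], descend [1, 3, 4, 10]
  N1 x:[95/3,35] y:[16,24] z:[21,30] -> miss, prune
  N3 x:[79/3,29] y:[64/3,28] z:[21/2,18] -> miss, prune
  N4 x:[89/3,107/3] y:[19,27] z:[23/2,39/2] -> miss, prune
  N10 x:[71/3,98/3] y:[16,82/3] z:[18,57/2] -> hit [71/3,82/3], descend [6, 7]
    N6 x:[80/3,29] y:[16,20] z:[18,25] -> miss, prune
    N7 x:[71/3,98/3] y:[22,82/3] z:[23,57/2] -> hit [71/3,82/3] leaf, test {P3(miss), P6@t=27, P11(miss)}

Summary -> nodes [0, 1, 3, 4, 10, 6, 7]; box-tests=7; leaf-entries=1; first=P6

== RESULT ==
7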